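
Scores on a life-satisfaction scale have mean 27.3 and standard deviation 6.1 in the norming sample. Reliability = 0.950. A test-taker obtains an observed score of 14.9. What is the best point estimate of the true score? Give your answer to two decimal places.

T̂ = 0.950(14.9) + 0.050(27.3) = 14.1550 + 1.3650 = 15.520 → 15.52

15.52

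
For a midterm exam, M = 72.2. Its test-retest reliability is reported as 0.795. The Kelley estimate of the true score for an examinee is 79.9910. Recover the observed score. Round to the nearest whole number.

T̂ = ρX + (1 − ρ)μ  ⇒  X = (T̂ − (1 − ρ)μ) / ρ
X = (79.9910 − 0.205 × 72.2) / 0.795 = (79.9910 − 14.8010) / 0.795 = 65.1900 / 0.795 = 82.00

82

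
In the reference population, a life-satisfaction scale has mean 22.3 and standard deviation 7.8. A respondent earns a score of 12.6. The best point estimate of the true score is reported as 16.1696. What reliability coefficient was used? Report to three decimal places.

T̂ = ρX + (1 − ρ)μ  ⇒  T̂ − μ = ρ(X − μ)
ρ = (T̂ − μ)/(X − μ) = (16.1696 − 22.3) / (12.6 − 22.3) = -6.1304 / -9.7 = 0.63200

0.632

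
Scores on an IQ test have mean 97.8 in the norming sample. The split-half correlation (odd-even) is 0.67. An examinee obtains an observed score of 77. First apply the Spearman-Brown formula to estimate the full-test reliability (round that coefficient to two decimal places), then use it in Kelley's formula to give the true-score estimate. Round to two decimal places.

81.16

Spearman-Brown: ρ = 2r/(1 + r) = 2(0.67)/(1 + 0.67) = 1.340/1.67 = 0.8024 → 0.80
T̂ = 0.80(77) + 0.20(97.8) = 61.60 + 19.560 = 81.160 → 81.16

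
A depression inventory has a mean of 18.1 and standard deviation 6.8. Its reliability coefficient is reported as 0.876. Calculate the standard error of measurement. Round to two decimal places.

2.39

SEM = SD · √(1 − ρ) = 6.8 × √0.124 = 6.8 × 0.3521 = 2.395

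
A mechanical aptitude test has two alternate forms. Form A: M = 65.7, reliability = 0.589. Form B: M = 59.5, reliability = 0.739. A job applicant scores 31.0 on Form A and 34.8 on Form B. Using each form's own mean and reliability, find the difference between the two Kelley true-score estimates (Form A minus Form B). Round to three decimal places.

T̂_A = 0.589(31.0) + 0.411(65.7) = 45.26170
T̂_B = 0.739(34.8) + 0.261(59.5) = 41.24670
T̂_A − T̂_B = 4.01500

4.015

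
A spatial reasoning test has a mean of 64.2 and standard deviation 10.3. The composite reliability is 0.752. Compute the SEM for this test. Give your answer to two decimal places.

SEM = SD · √(1 − ρ) = 10.3 × √0.248 = 10.3 × 0.4980 = 5.129

5.13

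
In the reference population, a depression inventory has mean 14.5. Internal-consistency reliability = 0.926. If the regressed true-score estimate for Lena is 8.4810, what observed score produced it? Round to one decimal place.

T̂ = ρX + (1 − ρ)μ  ⇒  X = (T̂ − (1 − ρ)μ) / ρ
X = (8.4810 − 0.074 × 14.5) / 0.926 = (8.4810 − 1.0730) / 0.926 = 7.4080 / 0.926 = 8.000

8.0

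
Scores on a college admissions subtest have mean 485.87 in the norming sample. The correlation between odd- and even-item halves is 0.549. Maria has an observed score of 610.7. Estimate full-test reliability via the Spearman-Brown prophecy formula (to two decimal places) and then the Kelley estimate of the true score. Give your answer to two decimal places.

574.50

Spearman-Brown: ρ = 2r/(1 + r) = 2(0.549)/(1 + 0.549) = 1.0980/1.549 = 0.7088 → 0.71
Regress the observed score toward the mean by the unreliability: T̂ = 0.71·610.7 + 0.29·485.87 = 433.597 + 140.9023 = 574.499.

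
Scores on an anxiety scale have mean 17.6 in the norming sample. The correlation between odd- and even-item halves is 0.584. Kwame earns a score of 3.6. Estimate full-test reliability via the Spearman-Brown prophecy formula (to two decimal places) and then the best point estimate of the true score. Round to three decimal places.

Spearman-Brown: ρ = 2r/(1 + r) = 2(0.584)/(1 + 0.584) = 1.1680/1.584 = 0.7374 → 0.74
T̂ = 0.74(3.6) + 0.26(17.6) = 2.664 + 4.576 = 7.2400 → 7.240

7.240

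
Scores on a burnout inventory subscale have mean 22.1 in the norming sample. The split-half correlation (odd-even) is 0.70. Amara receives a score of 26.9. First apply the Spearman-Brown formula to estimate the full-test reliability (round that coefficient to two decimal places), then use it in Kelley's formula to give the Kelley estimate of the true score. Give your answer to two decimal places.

Spearman-Brown: ρ = 2r/(1 + r) = 2(0.70)/(1 + 0.70) = 1.400/1.70 = 0.8235 → 0.82
T̂ = 0.82(26.9) + 0.18(22.1) = 22.058 + 3.978 = 26.036 → 26.04

26.04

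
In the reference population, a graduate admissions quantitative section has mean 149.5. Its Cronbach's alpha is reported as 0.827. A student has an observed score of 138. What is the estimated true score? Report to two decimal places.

139.99

T̂ = 0.827(138) + 0.173(149.5) = 114.126 + 25.8635 = 139.989 → 139.99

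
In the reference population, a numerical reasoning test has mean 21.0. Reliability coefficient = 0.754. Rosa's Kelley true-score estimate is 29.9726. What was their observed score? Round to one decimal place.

T̂ = ρX + (1 − ρ)μ  ⇒  X = (T̂ − (1 − ρ)μ) / ρ
X = (29.9726 − 0.246 × 21.0) / 0.754 = (29.9726 − 5.1660) / 0.754 = 24.8066 / 0.754 = 32.900

32.9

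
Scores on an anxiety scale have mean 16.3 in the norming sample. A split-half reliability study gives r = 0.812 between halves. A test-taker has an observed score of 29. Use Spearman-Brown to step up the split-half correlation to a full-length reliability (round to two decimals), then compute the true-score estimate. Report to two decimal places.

27.73

Spearman-Brown: ρ = 2r/(1 + r) = 2(0.812)/(1 + 0.812) = 1.6240/1.812 = 0.8962 → 0.90
T̂ = 0.90(29) + 0.10(16.3) = 26.10 + 1.630 = 27.730 → 27.73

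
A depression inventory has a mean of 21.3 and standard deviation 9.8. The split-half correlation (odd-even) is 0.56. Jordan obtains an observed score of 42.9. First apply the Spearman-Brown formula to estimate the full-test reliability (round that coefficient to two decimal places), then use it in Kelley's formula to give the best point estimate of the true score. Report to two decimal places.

Spearman-Brown: ρ = 2r/(1 + r) = 2(0.56)/(1 + 0.56) = 1.120/1.56 = 0.7179 → 0.72
T̂ = ρX + (1 − ρ)μ
  = 0.72 × 42.9 + 0.28 × 21.3
  = 30.888 + 5.964
  = 36.852
  ≈ 36.85

36.85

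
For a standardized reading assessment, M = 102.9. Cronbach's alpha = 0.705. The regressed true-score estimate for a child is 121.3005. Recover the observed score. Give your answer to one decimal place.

129.0

T̂ = ρX + (1 − ρ)μ  ⇒  X = (T̂ − (1 − ρ)μ) / ρ
X = (121.3005 − 0.295 × 102.9) / 0.705 = (121.3005 − 30.3555) / 0.705 = 90.9450 / 0.705 = 129.000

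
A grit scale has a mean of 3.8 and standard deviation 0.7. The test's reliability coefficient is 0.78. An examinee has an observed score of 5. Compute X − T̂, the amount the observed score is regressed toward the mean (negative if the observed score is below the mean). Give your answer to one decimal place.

Regress the observed score toward the mean by the unreliability: T̂ = 0.78·5 + 0.22·3.8 = 3.90 + 0.836 = 4.736.
X − T̂ = 5 − 4.74 = 0.26 → 0.3

0.3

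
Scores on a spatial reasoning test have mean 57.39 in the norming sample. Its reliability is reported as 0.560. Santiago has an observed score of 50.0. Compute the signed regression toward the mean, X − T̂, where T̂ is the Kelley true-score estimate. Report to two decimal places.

T̂ = 0.560(50.0) + 0.440(57.39) = 28.0000 + 25.25160 = 53.2516 → 53.252
X − T̂ = 50.0 − 53.252 = -3.252 → -3.25

-3.25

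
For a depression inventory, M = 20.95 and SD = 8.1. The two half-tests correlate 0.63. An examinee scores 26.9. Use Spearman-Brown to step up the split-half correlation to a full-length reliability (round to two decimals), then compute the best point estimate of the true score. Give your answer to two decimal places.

Spearman-Brown: ρ = 2r/(1 + r) = 2(0.63)/(1 + 0.63) = 1.260/1.63 = 0.7730 → 0.77
Kelley's formula gives T̂ = 0.77·26.9 + 0.23·20.95 = 20.713 + 4.8185 = 25.532.

25.53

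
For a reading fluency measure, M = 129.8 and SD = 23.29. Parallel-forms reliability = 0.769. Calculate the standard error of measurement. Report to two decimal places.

11.19

SEM = SD · √(1 − ρ) = 23.29 × √0.231 = 23.29 × 0.4806 = 11.194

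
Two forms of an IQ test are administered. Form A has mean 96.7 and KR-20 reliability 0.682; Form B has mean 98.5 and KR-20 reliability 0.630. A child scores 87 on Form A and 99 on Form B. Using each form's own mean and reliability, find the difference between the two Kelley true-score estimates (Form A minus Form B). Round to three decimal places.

T̂_A = 0.682(87) + 0.318(96.7) = 90.08460
T̂_B = 0.630(99) + 0.370(98.5) = 98.81500
T̂_A − T̂_B = -8.73040

-8.730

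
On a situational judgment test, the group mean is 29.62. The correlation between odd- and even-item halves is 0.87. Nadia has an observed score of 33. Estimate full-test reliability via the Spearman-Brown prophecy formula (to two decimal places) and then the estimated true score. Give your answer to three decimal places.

Spearman-Brown: ρ = 2r/(1 + r) = 2(0.87)/(1 + 0.87) = 1.740/1.87 = 0.9305 → 0.93
T̂ = ρX + (1 − ρ)μ
  = 0.93 × 33 + 0.07 × 29.62
  = 30.69 + 2.0734
  = 32.7634
  ≈ 32.763

32.763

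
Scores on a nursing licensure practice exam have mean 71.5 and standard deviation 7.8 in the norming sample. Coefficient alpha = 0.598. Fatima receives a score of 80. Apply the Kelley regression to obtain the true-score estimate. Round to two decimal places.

T̂ = 0.598(80) + 0.402(71.5) = 47.840 + 28.7430 = 76.583 → 76.58

76.58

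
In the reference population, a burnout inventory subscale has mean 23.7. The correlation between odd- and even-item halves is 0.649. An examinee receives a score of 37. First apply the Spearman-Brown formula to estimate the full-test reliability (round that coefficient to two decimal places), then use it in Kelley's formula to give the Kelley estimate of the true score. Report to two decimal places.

34.21

Spearman-Brown: ρ = 2r/(1 + r) = 2(0.649)/(1 + 0.649) = 1.2980/1.649 = 0.7871 → 0.79
T̂ = ρX + (1 − ρ)μ
  = 0.79 × 37 + 0.21 × 23.7
  = 29.23 + 4.977
  = 34.207
  ≈ 34.21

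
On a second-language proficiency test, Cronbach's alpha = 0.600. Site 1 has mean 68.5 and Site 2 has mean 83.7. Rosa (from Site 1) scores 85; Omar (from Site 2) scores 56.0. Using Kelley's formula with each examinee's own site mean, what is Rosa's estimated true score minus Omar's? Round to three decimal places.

11.320

T̂_Rosa = 0.600(85) + 0.400(68.5) = 78.40000
T̂_Omar = 0.600(56.0) + 0.400(83.7) = 67.08000
Difference = 78.40000 − 67.08000 = 11.32000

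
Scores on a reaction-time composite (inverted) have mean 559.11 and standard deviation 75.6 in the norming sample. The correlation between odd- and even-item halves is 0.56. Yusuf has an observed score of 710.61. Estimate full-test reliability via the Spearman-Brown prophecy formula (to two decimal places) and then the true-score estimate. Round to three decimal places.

668.190

Spearman-Brown: ρ = 2r/(1 + r) = 2(0.56)/(1 + 0.56) = 1.120/1.56 = 0.7179 → 0.72
Weight the observed score by reliability and the mean by (1 − reliability): T̂ = 0.72·710.61 + 0.28·559.11 = 511.6392 + 156.5508 = 668.1900.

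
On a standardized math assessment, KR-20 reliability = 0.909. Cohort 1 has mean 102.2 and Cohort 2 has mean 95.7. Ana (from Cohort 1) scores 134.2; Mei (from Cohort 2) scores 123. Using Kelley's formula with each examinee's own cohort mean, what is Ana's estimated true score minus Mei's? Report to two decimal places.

10.77

T̂_Ana = 0.909(134.2) + 0.091(102.2) = 131.2880
T̂_Mei = 0.909(123) + 0.091(95.7) = 120.5157
Difference = 131.2880 − 120.5157 = 10.7723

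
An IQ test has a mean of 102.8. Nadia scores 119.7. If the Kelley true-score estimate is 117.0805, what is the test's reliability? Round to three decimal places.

0.845

T̂ = ρX + (1 − ρ)μ  ⇒  T̂ − μ = ρ(X − μ)
ρ = (T̂ − μ)/(X − μ) = (117.0805 − 102.8) / (119.7 − 102.8) = 14.2805 / 16.9 = 0.84500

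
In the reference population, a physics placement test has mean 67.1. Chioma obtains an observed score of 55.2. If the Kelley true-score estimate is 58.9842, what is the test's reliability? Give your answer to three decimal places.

T̂ = ρX + (1 − ρ)μ  ⇒  T̂ − μ = ρ(X − μ)
ρ = (T̂ − μ)/(X − μ) = (58.9842 − 67.1) / (55.2 − 67.1) = -8.1158 / -11.9 = 0.68200

0.682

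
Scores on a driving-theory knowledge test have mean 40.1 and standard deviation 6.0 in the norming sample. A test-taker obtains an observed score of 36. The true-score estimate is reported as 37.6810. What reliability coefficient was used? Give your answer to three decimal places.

0.590

T̂ = ρX + (1 − ρ)μ  ⇒  T̂ − μ = ρ(X − μ)
ρ = (T̂ − μ)/(X − μ) = (37.6810 − 40.1) / (36 − 40.1) = -2.4190 / -4.1 = 0.59000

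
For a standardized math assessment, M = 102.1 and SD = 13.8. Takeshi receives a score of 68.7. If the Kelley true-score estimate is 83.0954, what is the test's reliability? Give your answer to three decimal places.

0.569

T̂ = ρX + (1 − ρ)μ  ⇒  T̂ − μ = ρ(X − μ)
ρ = (T̂ − μ)/(X − μ) = (83.0954 − 102.1) / (68.7 − 102.1) = -19.0046 / -33.4 = 0.56900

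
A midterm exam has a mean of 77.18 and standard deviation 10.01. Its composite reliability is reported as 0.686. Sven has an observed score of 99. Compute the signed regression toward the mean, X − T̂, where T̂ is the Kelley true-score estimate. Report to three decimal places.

6.851

T̂ = 0.686(99) + 0.314(77.18) = 67.914 + 24.23452 = 92.14852 → 92.1485
X − T̂ = 99 − 92.1485 = 6.8515 → 6.851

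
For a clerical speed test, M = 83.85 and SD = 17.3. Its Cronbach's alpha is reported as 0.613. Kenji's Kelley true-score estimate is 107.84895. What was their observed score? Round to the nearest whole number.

123

T̂ = ρX + (1 − ρ)μ  ⇒  X = (T̂ − (1 − ρ)μ) / ρ
X = (107.84895 − 0.387 × 83.85) / 0.613 = (107.84895 − 32.44995) / 0.613 = 75.39900 / 0.613 = 123.00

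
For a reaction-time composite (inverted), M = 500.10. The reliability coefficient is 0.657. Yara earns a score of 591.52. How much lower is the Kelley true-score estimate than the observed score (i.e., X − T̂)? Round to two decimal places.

T̂ = 0.657(591.52) + 0.343(500.10) = 388.62864 + 171.53430 = 560.1629 → 560.163
X − T̂ = 591.52 − 560.163 = 31.357 → 31.36

31.36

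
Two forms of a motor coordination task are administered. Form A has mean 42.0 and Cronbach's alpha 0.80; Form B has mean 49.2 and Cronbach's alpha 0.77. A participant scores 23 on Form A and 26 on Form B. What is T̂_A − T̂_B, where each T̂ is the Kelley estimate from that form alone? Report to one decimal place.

-4.5

T̂_A = 0.80(23) + 0.20(42.0) = 26.800
T̂_B = 0.77(26) + 0.23(49.2) = 31.336
T̂_A − T̂_B = -4.536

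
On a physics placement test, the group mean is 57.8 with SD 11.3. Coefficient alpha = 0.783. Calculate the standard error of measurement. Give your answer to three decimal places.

5.264

SEM = SD · √(1 − ρ) = 11.3 × √0.217 = 11.3 × 0.4658 = 5.2639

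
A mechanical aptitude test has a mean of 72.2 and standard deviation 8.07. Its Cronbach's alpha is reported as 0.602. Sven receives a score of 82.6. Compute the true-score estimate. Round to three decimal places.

Kelley's formula gives T̂ = 0.602·82.6 + 0.398·72.2 = 49.7252 + 28.7356 = 78.4608.

78.461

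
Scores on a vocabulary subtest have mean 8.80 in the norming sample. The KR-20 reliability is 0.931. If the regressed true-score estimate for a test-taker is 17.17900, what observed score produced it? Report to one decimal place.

T̂ = ρX + (1 − ρ)μ  ⇒  X = (T̂ − (1 − ρ)μ) / ρ
X = (17.17900 − 0.069 × 8.80) / 0.931 = (17.17900 − 0.60720) / 0.931 = 16.57180 / 0.931 = 17.800

17.8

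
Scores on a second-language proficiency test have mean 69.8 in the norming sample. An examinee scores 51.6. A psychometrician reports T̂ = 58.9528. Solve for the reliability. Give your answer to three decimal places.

T̂ = ρX + (1 − ρ)μ  ⇒  T̂ − μ = ρ(X − μ)
ρ = (T̂ − μ)/(X − μ) = (58.9528 − 69.8) / (51.6 − 69.8) = -10.8472 / -18.2 = 0.59600

0.596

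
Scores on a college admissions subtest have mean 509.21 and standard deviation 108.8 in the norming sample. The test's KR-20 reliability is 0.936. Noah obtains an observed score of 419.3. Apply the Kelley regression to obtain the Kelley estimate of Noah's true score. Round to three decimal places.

425.054

T̂ = 0.936(419.3) + 0.064(509.21) = 392.4648 + 32.58944 = 425.0542 → 425.054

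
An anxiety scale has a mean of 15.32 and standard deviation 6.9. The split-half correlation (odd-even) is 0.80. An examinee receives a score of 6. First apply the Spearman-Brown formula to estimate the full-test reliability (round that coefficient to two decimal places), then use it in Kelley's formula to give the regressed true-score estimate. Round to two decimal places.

7.03

Spearman-Brown: ρ = 2r/(1 + r) = 2(0.80)/(1 + 0.80) = 1.600/1.80 = 0.8889 → 0.89
T̂ = ρX + (1 − ρ)μ
  = 0.89 × 6 + 0.11 × 15.32
  = 5.34 + 1.6852
  = 7.025
  ≈ 7.03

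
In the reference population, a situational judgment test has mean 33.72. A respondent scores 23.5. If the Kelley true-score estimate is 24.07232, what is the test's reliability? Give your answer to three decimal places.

0.944

T̂ = ρX + (1 − ρ)μ  ⇒  T̂ − μ = ρ(X − μ)
ρ = (T̂ − μ)/(X − μ) = (24.07232 − 33.72) / (23.5 − 33.72) = -9.64768 / -10.22 = 0.94400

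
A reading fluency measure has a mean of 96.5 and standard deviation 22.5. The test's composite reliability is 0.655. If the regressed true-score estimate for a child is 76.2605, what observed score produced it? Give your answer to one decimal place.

T̂ = ρX + (1 − ρ)μ  ⇒  X = (T̂ − (1 − ρ)μ) / ρ
X = (76.2605 − 0.345 × 96.5) / 0.655 = (76.2605 − 33.2925) / 0.655 = 42.9680 / 0.655 = 65.600

65.6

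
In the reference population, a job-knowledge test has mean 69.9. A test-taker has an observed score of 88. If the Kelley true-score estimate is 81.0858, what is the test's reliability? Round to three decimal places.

0.618

T̂ = ρX + (1 − ρ)μ  ⇒  T̂ − μ = ρ(X − μ)
ρ = (T̂ − μ)/(X − μ) = (81.0858 − 69.9) / (88 − 69.9) = 11.1858 / 18.1 = 0.61800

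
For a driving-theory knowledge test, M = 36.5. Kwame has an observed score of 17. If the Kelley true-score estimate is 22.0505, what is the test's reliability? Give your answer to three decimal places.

T̂ = ρX + (1 − ρ)μ  ⇒  T̂ − μ = ρ(X − μ)
ρ = (T̂ − μ)/(X − μ) = (22.0505 − 36.5) / (17 − 36.5) = -14.4495 / -19.5 = 0.74100

0.741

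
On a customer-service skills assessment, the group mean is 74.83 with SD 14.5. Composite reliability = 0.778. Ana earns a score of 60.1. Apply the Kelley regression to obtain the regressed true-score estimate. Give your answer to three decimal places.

63.370

T̂ = 0.778(60.1) + 0.222(74.83) = 46.7578 + 16.61226 = 63.3701 → 63.370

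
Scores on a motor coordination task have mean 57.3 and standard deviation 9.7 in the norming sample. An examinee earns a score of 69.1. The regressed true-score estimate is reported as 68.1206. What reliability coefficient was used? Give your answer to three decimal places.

0.917

T̂ = ρX + (1 − ρ)μ  ⇒  T̂ − μ = ρ(X − μ)
ρ = (T̂ − μ)/(X − μ) = (68.1206 − 57.3) / (69.1 − 57.3) = 10.8206 / 11.8 = 0.91700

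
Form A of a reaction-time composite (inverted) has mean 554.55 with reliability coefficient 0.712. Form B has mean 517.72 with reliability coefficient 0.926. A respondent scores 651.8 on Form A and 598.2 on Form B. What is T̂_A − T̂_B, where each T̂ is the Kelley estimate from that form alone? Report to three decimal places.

T̂_A = 0.712(651.8) + 0.288(554.55) = 623.79200
T̂_B = 0.926(598.2) + 0.074(517.72) = 592.24448
T̂_A − T̂_B = 31.54752

31.548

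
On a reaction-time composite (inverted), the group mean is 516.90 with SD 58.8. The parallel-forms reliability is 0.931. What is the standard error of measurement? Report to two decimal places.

SEM = SD · √(1 − ρ) = 58.8 × √0.069 = 58.8 × 0.2627 = 15.445

15.45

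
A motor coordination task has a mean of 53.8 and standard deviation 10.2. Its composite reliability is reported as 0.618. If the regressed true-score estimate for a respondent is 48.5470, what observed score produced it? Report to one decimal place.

T̂ = ρX + (1 − ρ)μ  ⇒  X = (T̂ − (1 − ρ)μ) / ρ
X = (48.5470 − 0.382 × 53.8) / 0.618 = (48.5470 − 20.5516) / 0.618 = 27.9954 / 0.618 = 45.300

45.3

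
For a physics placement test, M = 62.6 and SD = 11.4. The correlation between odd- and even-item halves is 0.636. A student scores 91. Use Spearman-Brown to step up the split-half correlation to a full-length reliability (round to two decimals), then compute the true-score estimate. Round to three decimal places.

84.752

Spearman-Brown: ρ = 2r/(1 + r) = 2(0.636)/(1 + 0.636) = 1.2720/1.636 = 0.7775 → 0.78
T̂ = 0.78(91) + 0.22(62.6) = 70.98 + 13.772 = 84.7520 → 84.752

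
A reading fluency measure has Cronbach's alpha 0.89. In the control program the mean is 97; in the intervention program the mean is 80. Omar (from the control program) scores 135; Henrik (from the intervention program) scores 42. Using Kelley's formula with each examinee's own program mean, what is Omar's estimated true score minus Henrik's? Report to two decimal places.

T̂_Omar = 0.89(135) + 0.11(97) = 130.8200
T̂_Henrik = 0.89(42) + 0.11(80) = 46.1800
Difference = 130.8200 − 46.1800 = 84.6400

84.64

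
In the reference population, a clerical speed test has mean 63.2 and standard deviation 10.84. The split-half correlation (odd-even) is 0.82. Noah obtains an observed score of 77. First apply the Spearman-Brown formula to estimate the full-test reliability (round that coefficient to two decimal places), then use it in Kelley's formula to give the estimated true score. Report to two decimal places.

Spearman-Brown: ρ = 2r/(1 + r) = 2(0.82)/(1 + 0.82) = 1.640/1.82 = 0.9011 → 0.90
T̂ = ρX + (1 − ρ)μ
  = 0.90 × 77 + 0.10 × 63.2
  = 69.30 + 6.320
  = 75.620
  ≈ 75.62

75.62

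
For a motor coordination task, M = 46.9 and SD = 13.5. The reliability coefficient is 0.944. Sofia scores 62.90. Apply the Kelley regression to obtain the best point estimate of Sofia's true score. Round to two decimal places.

62.00

T̂ = ρX + (1 − ρ)μ
  = 0.944 × 62.90 + 0.056 × 46.9
  = 59.37760 + 2.6264
  = 62.004
  ≈ 62.00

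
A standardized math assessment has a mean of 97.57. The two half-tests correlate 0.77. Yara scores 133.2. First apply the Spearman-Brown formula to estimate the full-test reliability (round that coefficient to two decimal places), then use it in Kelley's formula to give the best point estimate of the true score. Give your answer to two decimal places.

128.57

Spearman-Brown: ρ = 2r/(1 + r) = 2(0.77)/(1 + 0.77) = 1.540/1.77 = 0.8701 → 0.87
T̂ = 0.87(133.2) + 0.13(97.57) = 115.884 + 12.6841 = 128.568 → 128.57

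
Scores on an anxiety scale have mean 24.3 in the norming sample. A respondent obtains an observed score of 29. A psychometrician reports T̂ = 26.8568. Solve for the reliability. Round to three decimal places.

T̂ = ρX + (1 − ρ)μ  ⇒  T̂ − μ = ρ(X − μ)
ρ = (T̂ − μ)/(X − μ) = (26.8568 − 24.3) / (29 − 24.3) = 2.5568 / 4.7 = 0.54400

0.544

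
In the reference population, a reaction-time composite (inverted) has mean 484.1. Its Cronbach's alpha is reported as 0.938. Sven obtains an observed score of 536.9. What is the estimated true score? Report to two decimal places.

533.63

Weight the observed score by reliability and the mean by (1 − reliability): T̂ = 0.938·536.9 + 0.062·484.1 = 503.6122 + 30.0142 = 533.626.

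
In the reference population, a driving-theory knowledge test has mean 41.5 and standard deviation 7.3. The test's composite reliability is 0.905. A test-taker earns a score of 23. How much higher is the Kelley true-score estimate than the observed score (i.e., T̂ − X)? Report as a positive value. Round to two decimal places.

Weight the observed score by reliability and the mean by (1 − reliability): T̂ = 0.905·23 + 0.095·41.5 = 20.815 + 3.9425 = 24.7575.
T̂ − X = 24.758 − 23 = 1.758 → 1.76

1.76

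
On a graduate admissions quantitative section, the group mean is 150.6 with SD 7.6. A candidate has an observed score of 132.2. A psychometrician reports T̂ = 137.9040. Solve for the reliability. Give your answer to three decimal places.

0.690

T̂ = ρX + (1 − ρ)μ  ⇒  T̂ − μ = ρ(X − μ)
ρ = (T̂ − μ)/(X − μ) = (137.9040 − 150.6) / (132.2 − 150.6) = -12.6960 / -18.4 = 0.69000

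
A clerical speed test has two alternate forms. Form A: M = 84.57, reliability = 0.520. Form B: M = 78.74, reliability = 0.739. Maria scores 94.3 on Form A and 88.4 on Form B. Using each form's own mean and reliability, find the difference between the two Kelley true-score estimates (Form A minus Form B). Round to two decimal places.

3.75

T̂_A = 0.520(94.3) + 0.480(84.57) = 89.6296
T̂_B = 0.739(88.4) + 0.261(78.74) = 85.8787
T̂_A − T̂_B = 3.7509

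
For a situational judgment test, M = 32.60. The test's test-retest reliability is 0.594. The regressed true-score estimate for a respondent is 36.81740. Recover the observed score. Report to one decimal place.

39.7

T̂ = ρX + (1 − ρ)μ  ⇒  X = (T̂ − (1 − ρ)μ) / ρ
X = (36.81740 − 0.406 × 32.60) / 0.594 = (36.81740 − 13.23560) / 0.594 = 23.58180 / 0.594 = 39.700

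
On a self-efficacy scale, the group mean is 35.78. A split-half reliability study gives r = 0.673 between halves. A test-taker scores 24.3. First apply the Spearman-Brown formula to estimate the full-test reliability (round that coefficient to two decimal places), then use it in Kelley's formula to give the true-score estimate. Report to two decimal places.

Spearman-Brown: ρ = 2r/(1 + r) = 2(0.673)/(1 + 0.673) = 1.3460/1.673 = 0.8045 → 0.80
Regress the observed score toward the mean by the unreliability: T̂ = 0.80·24.3 + 0.20·35.78 = 19.440 + 7.1560 = 26.596.

26.60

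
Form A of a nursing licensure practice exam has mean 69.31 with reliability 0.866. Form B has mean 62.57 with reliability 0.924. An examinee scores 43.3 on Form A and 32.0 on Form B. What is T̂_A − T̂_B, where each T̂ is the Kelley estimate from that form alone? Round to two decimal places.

T̂_A = 0.866(43.3) + 0.134(69.31) = 46.7853
T̂_B = 0.924(32.0) + 0.076(62.57) = 34.3233
T̂_A − T̂_B = 12.4620

12.46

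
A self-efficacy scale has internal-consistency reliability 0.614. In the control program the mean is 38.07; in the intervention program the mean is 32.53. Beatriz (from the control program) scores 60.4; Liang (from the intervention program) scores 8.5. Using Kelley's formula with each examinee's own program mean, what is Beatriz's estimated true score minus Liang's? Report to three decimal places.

T̂_Beatriz = 0.614(60.4) + 0.386(38.07) = 51.78062
T̂_Liang = 0.614(8.5) + 0.386(32.53) = 17.77558
Difference = 51.78062 − 17.77558 = 34.00504

34.005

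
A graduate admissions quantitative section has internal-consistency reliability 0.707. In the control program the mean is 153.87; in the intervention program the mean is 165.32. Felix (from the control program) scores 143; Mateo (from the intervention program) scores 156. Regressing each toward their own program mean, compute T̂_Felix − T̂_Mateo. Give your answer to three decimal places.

-12.546

T̂_Felix = 0.707(143) + 0.293(153.87) = 146.18491
T̂_Mateo = 0.707(156) + 0.293(165.32) = 158.73076
Difference = 146.18491 − 158.73076 = -12.54585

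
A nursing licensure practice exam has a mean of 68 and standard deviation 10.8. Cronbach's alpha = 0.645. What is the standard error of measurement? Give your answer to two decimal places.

6.43

SEM = SD · √(1 − ρ) = 10.8 × √0.355 = 10.8 × 0.5958 = 6.435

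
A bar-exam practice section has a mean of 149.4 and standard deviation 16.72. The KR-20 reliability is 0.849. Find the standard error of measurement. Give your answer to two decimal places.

SEM = SD · √(1 − ρ) = 16.72 × √0.151 = 16.72 × 0.3886 = 6.497

6.50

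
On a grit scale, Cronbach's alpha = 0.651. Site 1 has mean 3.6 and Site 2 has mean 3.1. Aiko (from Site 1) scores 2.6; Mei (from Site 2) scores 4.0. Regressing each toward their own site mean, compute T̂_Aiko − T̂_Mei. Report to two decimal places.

-0.74

T̂_Aiko = 0.651(2.6) + 0.349(3.6) = 2.9490
T̂_Mei = 0.651(4.0) + 0.349(3.1) = 3.6859
Difference = 2.9490 − 3.6859 = -0.7369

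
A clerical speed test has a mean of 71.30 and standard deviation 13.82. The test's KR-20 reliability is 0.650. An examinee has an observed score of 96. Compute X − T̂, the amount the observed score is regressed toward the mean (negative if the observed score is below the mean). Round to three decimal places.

8.645

Kelley's formula gives T̂ = 0.650·96 + 0.350·71.30 = 62.400 + 24.95500 = 87.35500.
X − T̂ = 96 − 87.3550 = 8.6450 → 8.645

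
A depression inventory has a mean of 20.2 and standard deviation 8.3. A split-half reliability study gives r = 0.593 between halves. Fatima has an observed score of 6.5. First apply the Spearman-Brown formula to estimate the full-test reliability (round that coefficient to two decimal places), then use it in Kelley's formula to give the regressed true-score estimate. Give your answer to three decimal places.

Spearman-Brown: ρ = 2r/(1 + r) = 2(0.593)/(1 + 0.593) = 1.1860/1.593 = 0.7445 → 0.74
Kelley's formula gives T̂ = 0.74·6.5 + 0.26·20.2 = 4.810 + 5.252 = 10.0620.

10.062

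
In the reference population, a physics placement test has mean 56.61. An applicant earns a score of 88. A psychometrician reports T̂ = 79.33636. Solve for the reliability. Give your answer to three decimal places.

0.724

T̂ = ρX + (1 − ρ)μ  ⇒  T̂ − μ = ρ(X − μ)
ρ = (T̂ − μ)/(X − μ) = (79.33636 − 56.61) / (88 − 56.61) = 22.72636 / 31.39 = 0.72400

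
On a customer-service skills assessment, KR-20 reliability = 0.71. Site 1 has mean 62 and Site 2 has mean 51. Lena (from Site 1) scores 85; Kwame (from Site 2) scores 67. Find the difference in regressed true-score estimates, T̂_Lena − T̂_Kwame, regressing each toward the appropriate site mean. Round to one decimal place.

T̂_Lena = 0.71(85) + 0.29(62) = 78.330
T̂_Kwame = 0.71(67) + 0.29(51) = 62.360
Difference = 78.330 − 62.360 = 15.970

16.0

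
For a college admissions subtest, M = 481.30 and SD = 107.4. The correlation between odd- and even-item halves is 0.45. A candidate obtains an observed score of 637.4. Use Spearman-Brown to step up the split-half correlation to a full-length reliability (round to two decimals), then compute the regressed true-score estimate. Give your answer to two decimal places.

Spearman-Brown: ρ = 2r/(1 + r) = 2(0.45)/(1 + 0.45) = 0.900/1.45 = 0.6207 → 0.62
Regress the observed score toward the mean by the unreliability: T̂ = 0.62·637.4 + 0.38·481.30 = 395.188 + 182.8940 = 578.082.

578.08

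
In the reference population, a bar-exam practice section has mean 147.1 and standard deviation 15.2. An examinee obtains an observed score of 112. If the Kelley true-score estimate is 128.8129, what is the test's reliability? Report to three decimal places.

T̂ = ρX + (1 − ρ)μ  ⇒  T̂ − μ = ρ(X − μ)
ρ = (T̂ − μ)/(X − μ) = (128.8129 − 147.1) / (112 − 147.1) = -18.2871 / -35.1 = 0.52100

0.521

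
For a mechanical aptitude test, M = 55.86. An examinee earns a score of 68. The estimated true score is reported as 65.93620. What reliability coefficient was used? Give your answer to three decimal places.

0.830

T̂ = ρX + (1 − ρ)μ  ⇒  T̂ − μ = ρ(X − μ)
ρ = (T̂ − μ)/(X − μ) = (65.93620 − 55.86) / (68 − 55.86) = 10.07620 / 12.14 = 0.83000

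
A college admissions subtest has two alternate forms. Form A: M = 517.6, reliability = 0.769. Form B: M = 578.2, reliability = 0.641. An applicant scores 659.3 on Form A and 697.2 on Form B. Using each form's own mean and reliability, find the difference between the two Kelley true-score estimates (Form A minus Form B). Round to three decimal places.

T̂_A = 0.769(659.3) + 0.231(517.6) = 626.56730
T̂_B = 0.641(697.2) + 0.359(578.2) = 654.47900
T̂_A − T̂_B = -27.91170

-27.912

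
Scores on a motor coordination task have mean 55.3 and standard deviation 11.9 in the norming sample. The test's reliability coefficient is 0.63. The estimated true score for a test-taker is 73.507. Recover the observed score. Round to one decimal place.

84.2

T̂ = ρX + (1 − ρ)μ  ⇒  X = (T̂ − (1 − ρ)μ) / ρ
X = (73.507 − 0.37 × 55.3) / 0.63 = (73.507 − 20.461) / 0.63 = 53.046 / 0.63 = 84.200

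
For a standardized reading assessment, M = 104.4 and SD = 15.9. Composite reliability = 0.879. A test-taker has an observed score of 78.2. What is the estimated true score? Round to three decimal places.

81.370

T̂ = 0.879(78.2) + 0.121(104.4) = 68.7378 + 12.6324 = 81.3702 → 81.370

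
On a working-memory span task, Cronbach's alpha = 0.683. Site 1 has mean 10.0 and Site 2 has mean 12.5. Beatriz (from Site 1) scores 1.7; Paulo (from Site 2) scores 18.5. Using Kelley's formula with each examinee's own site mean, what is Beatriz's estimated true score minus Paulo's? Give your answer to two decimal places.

-12.27

T̂_Beatriz = 0.683(1.7) + 0.317(10.0) = 4.3311
T̂_Paulo = 0.683(18.5) + 0.317(12.5) = 16.5980
Difference = 4.3311 − 16.5980 = -12.2669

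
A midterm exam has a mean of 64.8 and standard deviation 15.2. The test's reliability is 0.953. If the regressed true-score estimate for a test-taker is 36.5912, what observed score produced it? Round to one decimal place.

T̂ = ρX + (1 − ρ)μ  ⇒  X = (T̂ − (1 − ρ)μ) / ρ
X = (36.5912 − 0.047 × 64.8) / 0.953 = (36.5912 − 3.0456) / 0.953 = 33.5456 / 0.953 = 35.200

35.2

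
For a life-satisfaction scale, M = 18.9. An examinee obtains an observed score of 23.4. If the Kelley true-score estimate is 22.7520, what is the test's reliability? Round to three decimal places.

T̂ = ρX + (1 − ρ)μ  ⇒  T̂ − μ = ρ(X − μ)
ρ = (T̂ − μ)/(X − μ) = (22.7520 − 18.9) / (23.4 − 18.9) = 3.8520 / 4.5 = 0.85600

0.856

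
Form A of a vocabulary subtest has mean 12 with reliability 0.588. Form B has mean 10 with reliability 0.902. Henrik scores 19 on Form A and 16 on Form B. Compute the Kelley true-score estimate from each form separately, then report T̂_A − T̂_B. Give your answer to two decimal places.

T̂_A = 0.588(19) + 0.412(12) = 16.1160
T̂_B = 0.902(16) + 0.098(10) = 15.4120
T̂_A − T̂_B = 0.7040

0.70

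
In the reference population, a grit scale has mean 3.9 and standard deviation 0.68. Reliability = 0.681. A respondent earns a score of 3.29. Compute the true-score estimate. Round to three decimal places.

3.485

T̂ = ρX + (1 − ρ)μ
  = 0.681 × 3.29 + 0.319 × 3.9
  = 2.24049 + 1.2441
  = 3.4846
  ≈ 3.485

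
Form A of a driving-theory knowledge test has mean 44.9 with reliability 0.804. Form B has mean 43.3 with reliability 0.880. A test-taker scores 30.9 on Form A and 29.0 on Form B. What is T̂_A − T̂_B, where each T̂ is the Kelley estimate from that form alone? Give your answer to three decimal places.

T̂_A = 0.804(30.9) + 0.196(44.9) = 33.64400
T̂_B = 0.880(29.0) + 0.120(43.3) = 30.71600
T̂_A − T̂_B = 2.92800

2.928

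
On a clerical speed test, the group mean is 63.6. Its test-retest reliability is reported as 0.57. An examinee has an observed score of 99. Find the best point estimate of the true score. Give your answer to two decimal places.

T̂ = ρX + (1 − ρ)μ
  = 0.57 × 99 + 0.43 × 63.6
  = 56.43 + 27.348
  = 83.778
  ≈ 83.78

83.78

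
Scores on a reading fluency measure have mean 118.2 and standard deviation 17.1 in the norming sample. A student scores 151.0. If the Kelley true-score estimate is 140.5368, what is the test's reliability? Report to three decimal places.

T̂ = ρX + (1 − ρ)μ  ⇒  T̂ − μ = ρ(X − μ)
ρ = (T̂ − μ)/(X − μ) = (140.5368 − 118.2) / (151.0 − 118.2) = 22.3368 / 32.8 = 0.68100

0.681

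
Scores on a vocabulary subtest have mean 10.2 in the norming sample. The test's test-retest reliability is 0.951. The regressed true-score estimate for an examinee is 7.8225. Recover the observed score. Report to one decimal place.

T̂ = ρX + (1 − ρ)μ  ⇒  X = (T̂ − (1 − ρ)μ) / ρ
X = (7.8225 − 0.049 × 10.2) / 0.951 = (7.8225 − 0.4998) / 0.951 = 7.3227 / 0.951 = 7.700

7.7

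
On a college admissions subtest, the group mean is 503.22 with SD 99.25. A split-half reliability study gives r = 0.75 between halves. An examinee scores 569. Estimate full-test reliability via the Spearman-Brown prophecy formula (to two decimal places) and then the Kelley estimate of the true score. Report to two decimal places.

Spearman-Brown: ρ = 2r/(1 + r) = 2(0.75)/(1 + 0.75) = 1.500/1.75 = 0.8571 → 0.86
T̂ = 0.86(569) + 0.14(503.22) = 489.34 + 70.4508 = 559.791 → 559.79

559.79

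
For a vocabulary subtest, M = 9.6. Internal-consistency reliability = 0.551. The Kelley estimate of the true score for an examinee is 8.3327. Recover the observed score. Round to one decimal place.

7.3

T̂ = ρX + (1 − ρ)μ  ⇒  X = (T̂ − (1 − ρ)μ) / ρ
X = (8.3327 − 0.449 × 9.6) / 0.551 = (8.3327 − 4.3104) / 0.551 = 4.0223 / 0.551 = 7.300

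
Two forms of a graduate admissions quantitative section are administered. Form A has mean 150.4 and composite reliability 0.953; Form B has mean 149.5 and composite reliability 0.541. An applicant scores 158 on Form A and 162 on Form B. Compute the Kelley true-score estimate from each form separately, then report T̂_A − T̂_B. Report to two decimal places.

1.38

T̂_A = 0.953(158) + 0.047(150.4) = 157.6428
T̂_B = 0.541(162) + 0.459(149.5) = 156.2625
T̂_A − T̂_B = 1.3803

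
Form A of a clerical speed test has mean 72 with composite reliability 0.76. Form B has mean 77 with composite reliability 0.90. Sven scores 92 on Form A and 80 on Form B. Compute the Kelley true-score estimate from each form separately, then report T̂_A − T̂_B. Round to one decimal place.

7.5

T̂_A = 0.76(92) + 0.24(72) = 87.200
T̂_B = 0.90(80) + 0.10(77) = 79.700
T̂_A − T̂_B = 7.500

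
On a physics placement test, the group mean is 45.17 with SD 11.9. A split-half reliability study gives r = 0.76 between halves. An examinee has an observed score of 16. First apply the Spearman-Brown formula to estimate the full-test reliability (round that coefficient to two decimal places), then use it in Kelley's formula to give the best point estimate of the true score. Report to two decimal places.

20.08

Spearman-Brown: ρ = 2r/(1 + r) = 2(0.76)/(1 + 0.76) = 1.520/1.76 = 0.8636 → 0.86
Weight the observed score by reliability and the mean by (1 − reliability): T̂ = 0.86·16 + 0.14·45.17 = 13.76 + 6.3238 = 20.084.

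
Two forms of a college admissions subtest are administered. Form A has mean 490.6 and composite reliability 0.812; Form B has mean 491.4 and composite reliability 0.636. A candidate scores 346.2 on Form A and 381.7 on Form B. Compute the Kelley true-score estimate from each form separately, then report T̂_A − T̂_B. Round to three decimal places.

T̂_A = 0.812(346.2) + 0.188(490.6) = 373.34720
T̂_B = 0.636(381.7) + 0.364(491.4) = 421.63080
T̂_A − T̂_B = -48.28360

-48.284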